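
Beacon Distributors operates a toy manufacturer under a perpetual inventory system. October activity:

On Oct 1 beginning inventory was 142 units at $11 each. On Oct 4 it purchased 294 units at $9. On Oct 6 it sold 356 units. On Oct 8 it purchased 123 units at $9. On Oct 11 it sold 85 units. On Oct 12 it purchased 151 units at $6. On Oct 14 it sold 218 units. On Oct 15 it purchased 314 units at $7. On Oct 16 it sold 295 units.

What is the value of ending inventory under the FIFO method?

Oct 6, 356 sold [FIFO — oldest first]: 142 @ $11 + 214 @ $9 = $3,488
Oct 11, 85 sold [FIFO — oldest first]: 80 @ $9 + 5 @ $9 = $765
Oct 14, 218 sold [FIFO — oldest first]: 118 @ $9 + 100 @ $6 = $1,662
Oct 16, 295 sold [FIFO — oldest first]: 51 @ $6 + 244 @ $7 = $2,014
Total COGS = $3,488 + $765 + $1,662 + $2,014 = $7,929
Ending inventory: 70 @ $7 = $490
Check: goods available $8,419 = COGS $7,929 + ending $490

Ending inventory = $490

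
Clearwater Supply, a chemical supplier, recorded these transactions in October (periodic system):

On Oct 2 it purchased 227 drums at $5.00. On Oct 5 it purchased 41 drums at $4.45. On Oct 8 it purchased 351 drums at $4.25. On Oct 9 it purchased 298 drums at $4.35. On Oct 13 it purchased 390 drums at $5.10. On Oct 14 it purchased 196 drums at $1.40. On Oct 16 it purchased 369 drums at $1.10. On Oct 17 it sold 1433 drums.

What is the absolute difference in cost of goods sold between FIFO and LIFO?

FIFO COGS: 227 @ $5.00 + 41 @ $4.45 + 351 @ $4.25 + 298 @ $4.35 + 390 @ $5.10 + 126 @ $1.40 = $6,270.90
LIFO COGS: 369 @ $1.10 + 196 @ $1.40 + 390 @ $5.10 + 298 @ $4.35 + 180 @ $4.25 = $4,730.60
Difference = |$6,270.90 − $4,730.60| = $1,540.30

$1,540.30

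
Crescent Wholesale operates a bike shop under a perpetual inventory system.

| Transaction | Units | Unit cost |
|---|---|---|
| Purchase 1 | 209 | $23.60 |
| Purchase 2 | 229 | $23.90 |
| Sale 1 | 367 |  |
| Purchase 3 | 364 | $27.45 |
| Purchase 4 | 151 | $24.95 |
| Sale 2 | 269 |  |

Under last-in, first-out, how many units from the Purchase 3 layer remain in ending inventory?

246

Sale 1 (367) [LIFO — newest first]: 229 @ $23.90 + 138 @ $23.60 = $8,729.90
Sale 2 (269) [LIFO — newest first]: 151 @ $24.95 + 118 @ $27.45 = $7,006.55
Total COGS = $8,729.90 + $7,006.55 = $15,736.45
Ending inventory: 71 @ $23.60 + 246 @ $27.45 = $8,428.30
Check: goods available $24,164.75 = COGS $15,736.45 + ending $8,428.30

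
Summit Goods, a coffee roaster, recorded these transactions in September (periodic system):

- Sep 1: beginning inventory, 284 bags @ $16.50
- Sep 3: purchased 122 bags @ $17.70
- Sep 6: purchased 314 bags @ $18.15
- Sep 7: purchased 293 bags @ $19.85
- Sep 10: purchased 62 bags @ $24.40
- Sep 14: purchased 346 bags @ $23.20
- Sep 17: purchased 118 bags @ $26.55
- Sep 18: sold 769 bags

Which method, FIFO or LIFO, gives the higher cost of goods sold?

FIFO COGS: 284 @ $16.50 + 122 @ $17.70 + 314 @ $18.15 + 49 @ $19.85 = $13,517.15
LIFO COGS: 118 @ $26.55 + 346 @ $23.20 + 62 @ $24.40 + 243 @ $19.85 = $17,496.45

LIFO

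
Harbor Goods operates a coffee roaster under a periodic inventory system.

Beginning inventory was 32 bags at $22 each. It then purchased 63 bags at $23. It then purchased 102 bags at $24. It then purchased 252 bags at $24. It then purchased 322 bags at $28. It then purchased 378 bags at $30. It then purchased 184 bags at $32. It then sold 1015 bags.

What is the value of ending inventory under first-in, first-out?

Ending inventory = $9,908

Sale 1 (1015) [FIFO — oldest first]: 32 @ $22 + 63 @ $23 + 102 @ $24 + 252 @ $24 + 322 @ $28 + 244 @ $30 = $26,985
Ending inventory: 134 @ $30 + 184 @ $32 = $9,908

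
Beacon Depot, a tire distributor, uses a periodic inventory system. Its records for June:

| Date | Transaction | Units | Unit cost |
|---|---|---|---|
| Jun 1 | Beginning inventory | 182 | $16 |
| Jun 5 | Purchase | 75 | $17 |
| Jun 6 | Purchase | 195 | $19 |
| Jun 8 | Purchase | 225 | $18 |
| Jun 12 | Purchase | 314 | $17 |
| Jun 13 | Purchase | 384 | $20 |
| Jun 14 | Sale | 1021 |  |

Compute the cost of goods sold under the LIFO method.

Jun 14, 1021 sold [LIFO — newest first]: 384 @ $20 + 314 @ $17 + 225 @ $18 + 98 @ $19 = $18,930
Ending inventory: 182 @ $16 + 75 @ $17 + 97 @ $19 = $6,030

COGS = $18,930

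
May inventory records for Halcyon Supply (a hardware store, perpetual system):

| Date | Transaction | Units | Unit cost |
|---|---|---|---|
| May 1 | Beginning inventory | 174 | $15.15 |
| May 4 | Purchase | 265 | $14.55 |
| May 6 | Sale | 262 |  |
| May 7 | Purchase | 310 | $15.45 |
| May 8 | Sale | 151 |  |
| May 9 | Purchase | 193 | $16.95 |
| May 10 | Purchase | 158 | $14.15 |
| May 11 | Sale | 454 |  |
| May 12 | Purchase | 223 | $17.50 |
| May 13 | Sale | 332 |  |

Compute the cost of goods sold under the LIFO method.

COGS = $18,812.30

May 6, 262 sold [LIFO — newest first]: 262 @ $14.55 = $3,812.10
May 8, 151 sold [LIFO — newest first]: 151 @ $15.45 = $2,332.95
May 11, 454 sold [LIFO — newest first]: 158 @ $14.15 + 193 @ $16.95 + 103 @ $15.45 = $7,098.40
May 13, 332 sold [LIFO — newest first]: 223 @ $17.50 + 56 @ $15.45 + 3 @ $14.55 + 50 @ $15.15 = $5,568.85
Total COGS = $3,812.10 + $2,332.95 + $7,098.40 + $5,568.85 = $18,812.30
Ending inventory: 124 @ $15.15 = $1,878.60
Check: goods available $20,690.90 = COGS $18,812.30 + ending $1,878.60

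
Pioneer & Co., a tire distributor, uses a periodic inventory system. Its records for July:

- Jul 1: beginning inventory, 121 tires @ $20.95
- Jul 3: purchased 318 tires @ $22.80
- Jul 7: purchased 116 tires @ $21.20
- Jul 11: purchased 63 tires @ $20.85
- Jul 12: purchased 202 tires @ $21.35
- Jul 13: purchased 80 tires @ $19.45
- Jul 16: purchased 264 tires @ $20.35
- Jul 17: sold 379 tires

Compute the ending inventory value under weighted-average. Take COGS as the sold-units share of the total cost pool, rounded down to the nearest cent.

Jul 17, sell 379: 379/1164 × $24,799.20 → $8,074.65
Ending inventory (cost pool remaining) = $16,724.55
Check: goods available $24,799.20 = COGS $8,074.65 + ending $16,724.55

Ending inventory = $16,724.55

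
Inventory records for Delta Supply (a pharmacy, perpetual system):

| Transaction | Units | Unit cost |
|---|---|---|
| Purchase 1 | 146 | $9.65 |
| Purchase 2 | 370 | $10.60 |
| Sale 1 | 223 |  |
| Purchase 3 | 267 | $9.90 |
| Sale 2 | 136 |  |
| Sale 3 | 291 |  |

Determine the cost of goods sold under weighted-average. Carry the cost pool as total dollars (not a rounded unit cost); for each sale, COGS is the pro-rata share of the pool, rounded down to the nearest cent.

After Purchase 1: 146 on hand, pool $1,408.90 (≈ $9.6500 each)
After Purchase 2: 516 on hand, pool $5,330.90 (≈ $10.3312 each)
Sale 1, sell 223: 223/516 × $5,330.90 → $2,303.85
After Purchase 3: 560 on hand, pool $5,670.35 (≈ $10.1256 each)
Sale 2, sell 136: 136/560 × $5,670.35 → $1,377.08
Sale 3, sell 291: 291/424 × $4,293.27 → $2,946.56
Total COGS = $2,303.85 + $1,377.08 + $2,946.56 = $6,627.49
Ending inventory (cost pool remaining) = $1,346.71

COGS = $6,627.49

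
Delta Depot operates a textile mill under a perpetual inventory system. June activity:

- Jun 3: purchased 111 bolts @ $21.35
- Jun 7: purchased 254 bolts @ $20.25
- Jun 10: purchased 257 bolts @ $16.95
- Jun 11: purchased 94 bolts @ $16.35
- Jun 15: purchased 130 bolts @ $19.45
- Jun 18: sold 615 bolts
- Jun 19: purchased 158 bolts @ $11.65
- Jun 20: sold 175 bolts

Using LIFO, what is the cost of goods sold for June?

Jun 18, 615 sold [LIFO — newest first]: 130 @ $19.45 + 94 @ $16.35 + 257 @ $16.95 + 134 @ $20.25 = $11,135.05
Jun 20, 175 sold [LIFO — newest first]: 158 @ $11.65 + 17 @ $20.25 = $2,184.95
Total COGS = $11,135.05 + $2,184.95 = $13,320.00
Ending inventory: 111 @ $21.35 + 103 @ $20.25 = $4,455.60

COGS = $13,320.00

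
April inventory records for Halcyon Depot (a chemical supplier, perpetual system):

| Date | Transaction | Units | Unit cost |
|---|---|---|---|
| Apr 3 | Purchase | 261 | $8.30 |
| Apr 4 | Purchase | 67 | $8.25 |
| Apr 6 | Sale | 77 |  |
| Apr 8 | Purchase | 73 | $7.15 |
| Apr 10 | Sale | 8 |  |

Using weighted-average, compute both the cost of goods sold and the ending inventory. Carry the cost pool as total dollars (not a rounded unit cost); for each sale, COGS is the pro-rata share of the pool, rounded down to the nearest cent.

COGS = $702.57; ending inventory = $2,538.43

After Apr 3: 261 on hand, pool $2,166.30 (≈ $8.3000 each)
After Apr 4: 328 on hand, pool $2,719.05 (≈ $8.2898 each)
Apr 6, sell 77: 77/328 × $2,719.05 → $638.31
After Apr 8: 324 on hand, pool $2,602.69 (≈ $8.0330 each)
Apr 10, sell 8: 8/324 × $2,602.69 → $64.26
Total COGS = $638.31 + $64.26 = $702.57
Ending inventory (cost pool remaining) = $2,538.43
Check: goods available $3,241.00 = COGS $702.57 + ending $2,538.43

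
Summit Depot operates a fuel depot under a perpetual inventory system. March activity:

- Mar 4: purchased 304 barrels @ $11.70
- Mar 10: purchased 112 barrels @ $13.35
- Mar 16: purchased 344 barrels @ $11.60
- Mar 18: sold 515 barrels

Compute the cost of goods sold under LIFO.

COGS = $6,175.90

Mar 18, 515 sold [LIFO — newest first]: 344 @ $11.60 + 112 @ $13.35 + 59 @ $11.70 = $6,175.90
Ending inventory: 245 @ $11.70 = $2,866.50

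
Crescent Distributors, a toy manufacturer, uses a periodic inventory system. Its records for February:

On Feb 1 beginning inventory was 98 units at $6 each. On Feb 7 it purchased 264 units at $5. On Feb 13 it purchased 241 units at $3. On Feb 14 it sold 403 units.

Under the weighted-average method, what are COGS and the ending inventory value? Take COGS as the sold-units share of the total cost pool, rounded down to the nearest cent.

COGS = $1,758.36; ending inventory = $872.64

Feb 14, sell 403: 403/603 × $2,631.00 → $1,758.36
Ending inventory (cost pool remaining) = $872.64
Check: goods available $2,631.00 = COGS $1,758.36 + ending $872.64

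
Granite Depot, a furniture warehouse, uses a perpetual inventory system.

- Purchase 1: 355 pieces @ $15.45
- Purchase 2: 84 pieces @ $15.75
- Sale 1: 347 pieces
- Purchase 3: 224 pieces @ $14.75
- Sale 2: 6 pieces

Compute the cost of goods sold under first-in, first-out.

Sale 1 (347) [FIFO — oldest first]: 347 @ $15.45 = $5,361.15
Sale 2 (6) [FIFO — oldest first]: 6 @ $15.45 = $92.70
Total COGS = $5,361.15 + $92.70 = $5,453.85
Ending inventory: 2 @ $15.45 + 84 @ $15.75 + 224 @ $14.75 = $4,657.90

COGS = $5,453.85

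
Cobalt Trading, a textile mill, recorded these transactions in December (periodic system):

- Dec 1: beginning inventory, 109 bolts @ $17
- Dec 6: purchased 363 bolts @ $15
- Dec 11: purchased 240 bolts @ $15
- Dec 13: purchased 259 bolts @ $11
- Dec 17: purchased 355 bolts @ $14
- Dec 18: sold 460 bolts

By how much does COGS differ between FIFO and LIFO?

FIFO COGS: 109 @ $17 + 351 @ $15 = $7,118
LIFO COGS: 355 @ $14 + 105 @ $11 = $6,125
Difference = |$7,118 − $6,125| = $993

$993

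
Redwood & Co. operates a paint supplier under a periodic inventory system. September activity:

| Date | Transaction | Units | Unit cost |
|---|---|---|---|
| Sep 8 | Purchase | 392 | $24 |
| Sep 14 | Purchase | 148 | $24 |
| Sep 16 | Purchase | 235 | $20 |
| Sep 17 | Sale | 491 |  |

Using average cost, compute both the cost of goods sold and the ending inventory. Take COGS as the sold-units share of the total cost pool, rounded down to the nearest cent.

Sep 17, sell 491: 491/775 × $17,660.00 → $11,188.46
Ending inventory (cost pool remaining) = $6,471.54

COGS = $11,188.46; ending inventory = $6,471.54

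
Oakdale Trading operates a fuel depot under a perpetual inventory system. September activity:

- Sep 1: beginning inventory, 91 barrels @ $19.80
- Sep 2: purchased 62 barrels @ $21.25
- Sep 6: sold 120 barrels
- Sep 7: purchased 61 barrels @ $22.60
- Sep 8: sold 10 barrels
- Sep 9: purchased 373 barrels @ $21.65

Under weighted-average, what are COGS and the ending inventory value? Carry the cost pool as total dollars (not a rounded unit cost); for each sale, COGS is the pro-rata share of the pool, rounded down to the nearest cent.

After Sep 1: 91 on hand, pool $1,801.80 (≈ $19.8000 each)
After Sep 2: 153 on hand, pool $3,119.30 (≈ $20.3876 each)
Sep 6, sell 120: 120/153 × $3,119.30 → $2,446.50
After Sep 7: 94 on hand, pool $2,051.40 (≈ $21.8234 each)
Sep 8, sell 10: 10/94 × $2,051.40 → $218.23
After Sep 9: 457 on hand, pool $9,908.62 (≈ $21.6819 each)
Total COGS = $2,446.50 + $218.23 = $2,664.73
Ending inventory (cost pool remaining) = $9,908.62

COGS = $2,664.73; ending inventory = $9,908.62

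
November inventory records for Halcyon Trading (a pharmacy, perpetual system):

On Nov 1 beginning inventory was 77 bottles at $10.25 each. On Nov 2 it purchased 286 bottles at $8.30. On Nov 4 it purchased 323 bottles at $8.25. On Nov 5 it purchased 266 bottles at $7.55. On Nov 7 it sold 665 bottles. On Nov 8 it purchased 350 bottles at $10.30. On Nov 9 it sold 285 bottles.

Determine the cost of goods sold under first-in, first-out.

COGS = $7,821.00

Nov 7, 665 sold [FIFO — oldest first]: 77 @ $10.25 + 286 @ $8.30 + 302 @ $8.25 = $5,654.55
Nov 9, 285 sold [FIFO — oldest first]: 21 @ $8.25 + 264 @ $7.55 = $2,166.45
Total COGS = $5,654.55 + $2,166.45 = $7,821.00
Ending inventory: 2 @ $7.55 + 350 @ $10.30 = $3,620.10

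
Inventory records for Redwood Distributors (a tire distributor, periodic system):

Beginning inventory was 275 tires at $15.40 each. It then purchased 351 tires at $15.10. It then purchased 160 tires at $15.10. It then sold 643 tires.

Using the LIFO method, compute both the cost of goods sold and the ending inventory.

COGS = $9,748.90; ending inventory = $2,202.20

Sale 1 (643) [LIFO — newest first]: 160 @ $15.10 + 351 @ $15.10 + 132 @ $15.40 = $9,748.90
Ending inventory: 143 @ $15.40 = $2,202.20
Check: goods available $11,951.10 = COGS $9,748.90 + ending $2,202.20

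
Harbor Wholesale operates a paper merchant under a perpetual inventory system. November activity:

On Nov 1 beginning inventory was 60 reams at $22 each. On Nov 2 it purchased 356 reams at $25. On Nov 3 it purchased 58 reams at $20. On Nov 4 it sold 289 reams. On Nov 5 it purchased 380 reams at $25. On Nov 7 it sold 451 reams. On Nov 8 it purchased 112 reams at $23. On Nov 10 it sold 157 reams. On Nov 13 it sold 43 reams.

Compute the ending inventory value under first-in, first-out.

Ending inventory = $598

Nov 4, 289 sold [FIFO — oldest first]: 60 @ $22 + 229 @ $25 = $7,045
Nov 7, 451 sold [FIFO — oldest first]: 127 @ $25 + 58 @ $20 + 266 @ $25 = $10,985
Nov 10, 157 sold [FIFO — oldest first]: 114 @ $25 + 43 @ $23 = $3,839
Nov 13, 43 sold [FIFO — oldest first]: 43 @ $23 = $989
Total COGS = $7,045 + $10,985 + $3,839 + $989 = $22,858
Ending inventory: 26 @ $23 = $598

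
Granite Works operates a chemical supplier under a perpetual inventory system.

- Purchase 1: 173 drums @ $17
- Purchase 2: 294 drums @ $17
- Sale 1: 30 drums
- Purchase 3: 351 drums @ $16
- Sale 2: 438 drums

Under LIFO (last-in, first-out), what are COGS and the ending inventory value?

COGS = $7,605; ending inventory = $5,950

Sale 1 (30) [LIFO — newest first]: 30 @ $17 = $510
Sale 2 (438) [LIFO — newest first]: 351 @ $16 + 87 @ $17 = $7,095
Total COGS = $510 + $7,095 = $7,605
Ending inventory: 173 @ $17 + 177 @ $17 = $5,950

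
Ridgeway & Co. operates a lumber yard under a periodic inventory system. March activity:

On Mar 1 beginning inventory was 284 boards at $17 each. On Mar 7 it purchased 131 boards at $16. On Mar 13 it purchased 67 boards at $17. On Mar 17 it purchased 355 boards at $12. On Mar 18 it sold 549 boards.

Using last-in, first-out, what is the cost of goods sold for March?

Mar 18, 549 sold [LIFO — newest first]: 355 @ $12 + 67 @ $17 + 127 @ $16 = $7,431
Ending inventory: 284 @ $17 + 4 @ $16 = $4,892

COGS = $7,431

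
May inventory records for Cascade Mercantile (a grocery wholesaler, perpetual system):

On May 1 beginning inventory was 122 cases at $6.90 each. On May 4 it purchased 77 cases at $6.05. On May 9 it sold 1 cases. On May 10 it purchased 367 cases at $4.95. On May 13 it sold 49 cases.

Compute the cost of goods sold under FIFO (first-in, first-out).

May 9, 1 sold [FIFO — oldest first]: 1 @ $6.90 = $6.90
May 13, 49 sold [FIFO — oldest first]: 49 @ $6.90 = $338.10
Total COGS = $6.90 + $338.10 = $345.00
Ending inventory: 72 @ $6.90 + 77 @ $6.05 + 367 @ $4.95 = $2,779.30
Check: goods available $3,124.30 = COGS $345.00 + ending $2,779.30

COGS = $345.00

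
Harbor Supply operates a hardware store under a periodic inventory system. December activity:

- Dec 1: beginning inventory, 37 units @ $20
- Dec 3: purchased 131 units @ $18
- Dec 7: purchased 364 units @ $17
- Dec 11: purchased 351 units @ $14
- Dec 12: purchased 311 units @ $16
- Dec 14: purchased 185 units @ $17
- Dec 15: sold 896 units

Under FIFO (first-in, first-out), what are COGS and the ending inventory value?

COGS = $14,408; ending inventory = $7,913

Dec 15, 896 sold [FIFO — oldest first]: 37 @ $20 + 131 @ $18 + 364 @ $17 + 351 @ $14 + 13 @ $16 = $14,408
Ending inventory: 298 @ $16 + 185 @ $17 = $7,913
Check: goods available $22,321 = COGS $14,408 + ending $7,913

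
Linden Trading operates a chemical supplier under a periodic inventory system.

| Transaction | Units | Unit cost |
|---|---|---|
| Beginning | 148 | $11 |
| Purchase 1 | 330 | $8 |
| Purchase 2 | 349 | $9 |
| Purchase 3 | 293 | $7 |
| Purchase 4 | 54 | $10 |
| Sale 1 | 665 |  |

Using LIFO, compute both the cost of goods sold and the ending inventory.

Sale 1 (665) [LIFO — newest first]: 54 @ $10 + 293 @ $7 + 318 @ $9 = $5,453
Ending inventory: 148 @ $11 + 330 @ $8 + 31 @ $9 = $4,547

COGS = $5,453; ending inventory = $4,547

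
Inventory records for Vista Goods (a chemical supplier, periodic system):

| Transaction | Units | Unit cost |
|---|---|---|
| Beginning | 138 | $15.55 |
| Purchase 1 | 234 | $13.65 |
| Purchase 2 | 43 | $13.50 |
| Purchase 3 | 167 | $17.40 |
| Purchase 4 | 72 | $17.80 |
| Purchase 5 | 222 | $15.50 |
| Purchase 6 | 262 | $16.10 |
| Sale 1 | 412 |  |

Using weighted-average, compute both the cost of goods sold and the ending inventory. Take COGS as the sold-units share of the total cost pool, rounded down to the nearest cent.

Sale 1, sell 412: 412/1138 × $17,767.10 → $6,432.37
Ending inventory (cost pool remaining) = $11,334.73

COGS = $6,432.37; ending inventory = $11,334.73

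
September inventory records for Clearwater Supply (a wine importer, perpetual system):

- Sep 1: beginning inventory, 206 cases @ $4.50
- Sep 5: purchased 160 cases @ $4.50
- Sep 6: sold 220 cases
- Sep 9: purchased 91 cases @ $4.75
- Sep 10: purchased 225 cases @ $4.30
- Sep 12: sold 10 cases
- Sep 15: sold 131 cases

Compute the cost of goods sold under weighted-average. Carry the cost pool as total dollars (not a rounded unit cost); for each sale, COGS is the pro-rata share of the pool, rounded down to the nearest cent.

COGS = $1,617.70

After Sep 1: 206 on hand, pool $927.00 (≈ $4.5000 each)
After Sep 5: 366 on hand, pool $1,647.00 (≈ $4.5000 each)
Sep 6, sell 220: 220/366 × $1,647.00 → $990.00
After Sep 9: 237 on hand, pool $1,089.25 (≈ $4.5960 each)
After Sep 10: 462 on hand, pool $2,056.75 (≈ $4.4518 each)
Sep 12, sell 10: 10/462 × $2,056.75 → $44.51
Sep 15, sell 131: 131/452 × $2,012.24 → $583.19
Total COGS = $990.00 + $44.51 + $583.19 = $1,617.70
Ending inventory (cost pool remaining) = $1,429.05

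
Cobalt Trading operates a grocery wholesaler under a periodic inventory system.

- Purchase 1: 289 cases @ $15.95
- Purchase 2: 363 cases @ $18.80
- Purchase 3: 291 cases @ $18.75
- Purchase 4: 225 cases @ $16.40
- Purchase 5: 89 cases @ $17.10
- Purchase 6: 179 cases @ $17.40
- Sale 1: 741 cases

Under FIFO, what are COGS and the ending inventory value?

COGS = $13,102.70; ending inventory = $12,114.00

Sale 1 (741) [FIFO — oldest first]: 289 @ $15.95 + 363 @ $18.80 + 89 @ $18.75 = $13,102.70
Ending inventory: 202 @ $18.75 + 225 @ $16.40 + 89 @ $17.10 + 179 @ $17.40 = $12,114.00
Check: goods available $25,216.70 = COGS $13,102.70 + ending $12,114.00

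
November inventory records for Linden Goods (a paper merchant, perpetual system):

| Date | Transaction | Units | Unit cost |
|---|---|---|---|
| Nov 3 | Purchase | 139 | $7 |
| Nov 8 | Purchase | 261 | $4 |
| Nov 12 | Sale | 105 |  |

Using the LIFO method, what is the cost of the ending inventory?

Nov 12, 105 sold [LIFO — newest first]: 105 @ $4 = $420
Ending inventory: 139 @ $7 + 156 @ $4 = $1,597

Ending inventory = $1,597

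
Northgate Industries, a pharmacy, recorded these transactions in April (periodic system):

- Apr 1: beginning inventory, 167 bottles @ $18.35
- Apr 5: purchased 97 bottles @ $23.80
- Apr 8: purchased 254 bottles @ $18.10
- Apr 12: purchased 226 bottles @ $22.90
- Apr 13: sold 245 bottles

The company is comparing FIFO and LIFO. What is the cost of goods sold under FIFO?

FIFO COGS: 167 @ $18.35 + 78 @ $23.80 = $4,920.85
LIFO COGS: 226 @ $22.90 + 19 @ $18.10 = $5,519.30

COGS = $4,920.85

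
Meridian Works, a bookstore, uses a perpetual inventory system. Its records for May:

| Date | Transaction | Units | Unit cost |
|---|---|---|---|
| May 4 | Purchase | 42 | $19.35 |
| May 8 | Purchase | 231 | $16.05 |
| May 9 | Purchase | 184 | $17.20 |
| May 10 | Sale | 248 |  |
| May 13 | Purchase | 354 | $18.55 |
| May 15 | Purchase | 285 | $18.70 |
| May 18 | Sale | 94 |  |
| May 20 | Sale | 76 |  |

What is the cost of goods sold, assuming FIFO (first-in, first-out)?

May 10, 248 sold [FIFO — oldest first]: 42 @ $19.35 + 206 @ $16.05 = $4,119.00
May 18, 94 sold [FIFO — oldest first]: 25 @ $16.05 + 69 @ $17.20 = $1,588.05
May 20, 76 sold [FIFO — oldest first]: 76 @ $17.20 = $1,307.20
Total COGS = $4,119.00 + $1,588.05 + $1,307.20 = $7,014.25
Ending inventory: 39 @ $17.20 + 354 @ $18.55 + 285 @ $18.70 = $12,567.00

COGS = $7,014.25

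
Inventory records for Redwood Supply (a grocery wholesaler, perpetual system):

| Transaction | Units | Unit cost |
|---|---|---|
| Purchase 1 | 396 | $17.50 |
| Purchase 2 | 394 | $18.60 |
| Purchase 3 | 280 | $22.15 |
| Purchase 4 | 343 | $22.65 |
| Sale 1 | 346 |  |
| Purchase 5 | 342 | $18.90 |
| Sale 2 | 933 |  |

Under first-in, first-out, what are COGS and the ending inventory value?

Sale 1 (346) [FIFO — oldest first]: 346 @ $17.50 = $6,055.00
Sale 2 (933) [FIFO — oldest first]: 50 @ $17.50 + 394 @ $18.60 + 280 @ $22.15 + 209 @ $22.65 = $19,139.25
Total COGS = $6,055.00 + $19,139.25 = $25,194.25
Ending inventory: 134 @ $22.65 + 342 @ $18.90 = $9,498.90

COGS = $25,194.25; ending inventory = $9,498.90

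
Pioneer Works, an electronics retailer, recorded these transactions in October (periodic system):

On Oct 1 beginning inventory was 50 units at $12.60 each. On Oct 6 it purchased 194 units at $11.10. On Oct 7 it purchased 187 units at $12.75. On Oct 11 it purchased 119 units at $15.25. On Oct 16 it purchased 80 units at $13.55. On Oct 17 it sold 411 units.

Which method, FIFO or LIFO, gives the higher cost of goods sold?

FIFO COGS: 50 @ $12.60 + 194 @ $11.10 + 167 @ $12.75 = $4,912.65
LIFO COGS: 80 @ $13.55 + 119 @ $15.25 + 187 @ $12.75 + 25 @ $11.10 = $5,560.50

LIFO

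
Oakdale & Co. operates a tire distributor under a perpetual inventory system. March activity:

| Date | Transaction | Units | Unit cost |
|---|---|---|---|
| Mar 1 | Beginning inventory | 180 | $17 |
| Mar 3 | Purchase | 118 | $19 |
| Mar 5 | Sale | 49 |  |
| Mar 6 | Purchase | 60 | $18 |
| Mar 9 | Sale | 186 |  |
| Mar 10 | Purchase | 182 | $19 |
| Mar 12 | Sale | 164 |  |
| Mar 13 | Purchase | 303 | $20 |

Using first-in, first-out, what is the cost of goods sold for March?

COGS = $7,161

Mar 5, 49 sold [FIFO — oldest first]: 49 @ $17 = $833
Mar 9, 186 sold [FIFO — oldest first]: 131 @ $17 + 55 @ $19 = $3,272
Mar 12, 164 sold [FIFO — oldest first]: 63 @ $19 + 60 @ $18 + 41 @ $19 = $3,056
Total COGS = $833 + $3,272 + $3,056 = $7,161
Ending inventory: 141 @ $19 + 303 @ $20 = $8,739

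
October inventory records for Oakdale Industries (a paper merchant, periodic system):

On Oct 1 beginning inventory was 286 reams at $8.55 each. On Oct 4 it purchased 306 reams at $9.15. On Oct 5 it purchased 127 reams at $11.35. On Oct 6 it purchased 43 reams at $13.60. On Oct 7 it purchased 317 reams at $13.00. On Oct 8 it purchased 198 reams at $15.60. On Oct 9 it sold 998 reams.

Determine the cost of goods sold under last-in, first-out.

Oct 9, 998 sold [LIFO — newest first]: 198 @ $15.60 + 317 @ $13.00 + 43 @ $13.60 + 127 @ $11.35 + 306 @ $9.15 + 7 @ $8.55 = $12,095.80
Ending inventory: 279 @ $8.55 = $2,385.45
Check: goods available $14,481.25 = COGS $12,095.80 + ending $2,385.45

COGS = $12,095.80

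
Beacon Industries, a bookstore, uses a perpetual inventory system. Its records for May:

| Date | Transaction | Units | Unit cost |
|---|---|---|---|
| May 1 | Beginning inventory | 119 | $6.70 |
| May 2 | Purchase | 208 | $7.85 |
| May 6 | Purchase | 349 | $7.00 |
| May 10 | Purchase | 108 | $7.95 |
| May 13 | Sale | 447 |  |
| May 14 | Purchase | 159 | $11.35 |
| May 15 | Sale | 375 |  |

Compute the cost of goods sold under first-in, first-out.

May 13, 447 sold [FIFO — oldest first]: 119 @ $6.70 + 208 @ $7.85 + 120 @ $7.00 = $3,270.10
May 15, 375 sold [FIFO — oldest first]: 229 @ $7.00 + 108 @ $7.95 + 38 @ $11.35 = $2,892.90
Total COGS = $3,270.10 + $2,892.90 = $6,163.00
Ending inventory: 121 @ $11.35 = $1,373.35

COGS = $6,163.00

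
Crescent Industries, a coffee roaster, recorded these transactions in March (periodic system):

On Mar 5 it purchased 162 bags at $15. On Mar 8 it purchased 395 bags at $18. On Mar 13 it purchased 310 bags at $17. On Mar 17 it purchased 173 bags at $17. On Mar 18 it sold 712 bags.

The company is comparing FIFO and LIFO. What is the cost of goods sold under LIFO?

COGS = $12,333

FIFO COGS: 162 @ $15 + 395 @ $18 + 155 @ $17 = $12,175
LIFO COGS: 173 @ $17 + 310 @ $17 + 229 @ $18 = $12,333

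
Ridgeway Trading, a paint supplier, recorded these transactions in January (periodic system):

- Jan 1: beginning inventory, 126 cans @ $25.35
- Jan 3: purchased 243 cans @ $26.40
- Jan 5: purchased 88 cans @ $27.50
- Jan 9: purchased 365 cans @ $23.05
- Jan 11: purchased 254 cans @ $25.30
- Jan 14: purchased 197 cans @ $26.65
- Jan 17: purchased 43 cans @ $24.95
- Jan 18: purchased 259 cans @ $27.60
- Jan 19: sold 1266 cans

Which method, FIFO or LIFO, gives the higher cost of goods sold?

FIFO COGS: 126 @ $25.35 + 243 @ $26.40 + 88 @ $27.50 + 365 @ $23.05 + 254 @ $25.30 + 190 @ $26.65 = $31,932.25
LIFO COGS: 259 @ $27.60 + 43 @ $24.95 + 197 @ $26.65 + 254 @ $25.30 + 365 @ $23.05 + 88 @ $27.50 + 60 @ $26.40 = $32,314.75

LIFO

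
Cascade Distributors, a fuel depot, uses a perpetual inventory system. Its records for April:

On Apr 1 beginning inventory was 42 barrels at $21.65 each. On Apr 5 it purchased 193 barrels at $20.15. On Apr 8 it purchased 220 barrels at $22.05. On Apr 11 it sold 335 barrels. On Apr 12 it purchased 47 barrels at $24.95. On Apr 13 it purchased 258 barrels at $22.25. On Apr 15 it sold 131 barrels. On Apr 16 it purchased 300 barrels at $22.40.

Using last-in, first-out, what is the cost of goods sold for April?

COGS = $10,083.00

Apr 11, 335 sold [LIFO — newest first]: 220 @ $22.05 + 115 @ $20.15 = $7,168.25
Apr 15, 131 sold [LIFO — newest first]: 131 @ $22.25 = $2,914.75
Total COGS = $7,168.25 + $2,914.75 = $10,083.00
Ending inventory: 42 @ $21.65 + 78 @ $20.15 + 47 @ $24.95 + 127 @ $22.25 + 300 @ $22.40 = $13,199.40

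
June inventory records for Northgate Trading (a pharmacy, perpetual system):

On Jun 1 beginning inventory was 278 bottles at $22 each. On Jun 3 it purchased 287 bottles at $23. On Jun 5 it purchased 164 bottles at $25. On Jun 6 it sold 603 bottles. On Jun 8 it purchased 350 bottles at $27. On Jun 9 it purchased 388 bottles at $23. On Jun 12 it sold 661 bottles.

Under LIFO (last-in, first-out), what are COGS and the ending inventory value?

Jun 6, 603 sold [LIFO — newest first]: 164 @ $25 + 287 @ $23 + 152 @ $22 = $14,045
Jun 12, 661 sold [LIFO — newest first]: 388 @ $23 + 273 @ $27 = $16,295
Total COGS = $14,045 + $16,295 = $30,340
Ending inventory: 126 @ $22 + 77 @ $27 = $4,851

COGS = $30,340; ending inventory = $4,851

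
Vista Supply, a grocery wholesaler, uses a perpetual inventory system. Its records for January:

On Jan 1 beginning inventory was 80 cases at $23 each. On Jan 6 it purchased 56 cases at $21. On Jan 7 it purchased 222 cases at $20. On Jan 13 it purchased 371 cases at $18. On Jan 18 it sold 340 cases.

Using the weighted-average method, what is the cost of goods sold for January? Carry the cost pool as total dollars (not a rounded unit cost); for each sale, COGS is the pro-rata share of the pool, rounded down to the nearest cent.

COGS = $6,591.98

After Jan 1: 80 on hand, pool $1,840.00 (≈ $23.0000 each)
After Jan 6: 136 on hand, pool $3,016.00 (≈ $22.1765 each)
After Jan 7: 358 on hand, pool $7,456.00 (≈ $20.8268 each)
After Jan 13: 729 on hand, pool $14,134.00 (≈ $19.3882 each)
Jan 18, sell 340: 340/729 × $14,134.00 → $6,591.98
Ending inventory (cost pool remaining) = $7,542.02
Check: goods available $14,134.00 = COGS $6,591.98 + ending $7,542.02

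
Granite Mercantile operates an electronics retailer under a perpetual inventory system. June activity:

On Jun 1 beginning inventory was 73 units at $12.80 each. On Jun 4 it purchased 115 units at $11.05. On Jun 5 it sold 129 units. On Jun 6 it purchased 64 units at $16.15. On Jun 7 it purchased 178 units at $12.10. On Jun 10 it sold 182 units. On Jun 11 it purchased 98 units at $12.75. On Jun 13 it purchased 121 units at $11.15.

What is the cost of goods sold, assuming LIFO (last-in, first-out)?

COGS = $3,668.35

Jun 5, 129 sold [LIFO — newest first]: 115 @ $11.05 + 14 @ $12.80 = $1,449.95
Jun 10, 182 sold [LIFO — newest first]: 178 @ $12.10 + 4 @ $16.15 = $2,218.40
Total COGS = $1,449.95 + $2,218.40 = $3,668.35
Ending inventory: 59 @ $12.80 + 60 @ $16.15 + 98 @ $12.75 + 121 @ $11.15 = $4,322.85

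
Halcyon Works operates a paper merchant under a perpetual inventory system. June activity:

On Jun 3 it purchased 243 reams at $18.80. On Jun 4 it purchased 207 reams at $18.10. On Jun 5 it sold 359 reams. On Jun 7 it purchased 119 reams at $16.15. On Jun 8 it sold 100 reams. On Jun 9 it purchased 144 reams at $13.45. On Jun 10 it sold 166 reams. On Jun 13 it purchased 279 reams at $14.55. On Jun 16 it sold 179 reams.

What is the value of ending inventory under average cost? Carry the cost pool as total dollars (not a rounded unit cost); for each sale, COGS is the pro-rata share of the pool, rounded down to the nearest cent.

Ending inventory = $2,758.23

After Jun 3: 243 on hand, pool $4,568.40 (≈ $18.8000 each)
After Jun 4: 450 on hand, pool $8,315.10 (≈ $18.4780 each)
Jun 5, sell 359: 359/450 × $8,315.10 → $6,633.60
After Jun 7: 210 on hand, pool $3,603.35 (≈ $17.1588 each)
Jun 8, sell 100: 100/210 × $3,603.35 → $1,715.88
After Jun 9: 254 on hand, pool $3,824.27 (≈ $15.0562 each)
Jun 10, sell 166: 166/254 × $3,824.27 → $2,499.32
After Jun 13: 367 on hand, pool $5,384.40 (≈ $14.6714 each)
Jun 16, sell 179: 179/367 × $5,384.40 → $2,626.17
Total COGS = $6,633.60 + $1,715.88 + $2,499.32 + $2,626.17 = $13,474.97
Ending inventory (cost pool remaining) = $2,758.23
Check: goods available $16,233.20 = COGS $13,474.97 + ending $2,758.23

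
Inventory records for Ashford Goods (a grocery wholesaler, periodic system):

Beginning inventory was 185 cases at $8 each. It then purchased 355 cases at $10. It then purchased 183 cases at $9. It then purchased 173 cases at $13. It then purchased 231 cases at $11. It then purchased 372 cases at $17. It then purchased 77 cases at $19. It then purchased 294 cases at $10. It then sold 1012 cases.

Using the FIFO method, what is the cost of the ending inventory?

Ending inventory = $11,992

Sale 1 (1012) [FIFO — oldest first]: 185 @ $8 + 355 @ $10 + 183 @ $9 + 173 @ $13 + 116 @ $11 = $10,202
Ending inventory: 115 @ $11 + 372 @ $17 + 77 @ $19 + 294 @ $10 = $11,992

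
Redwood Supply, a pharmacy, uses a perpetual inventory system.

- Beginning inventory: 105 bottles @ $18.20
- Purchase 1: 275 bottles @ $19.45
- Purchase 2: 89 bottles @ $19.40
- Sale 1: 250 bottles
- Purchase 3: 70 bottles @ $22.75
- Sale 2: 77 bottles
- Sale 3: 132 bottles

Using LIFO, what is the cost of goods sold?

Sale 1 (250) [LIFO — newest first]: 89 @ $19.40 + 161 @ $19.45 = $4,858.05
Sale 2 (77) [LIFO — newest first]: 70 @ $22.75 + 7 @ $19.45 = $1,728.65
Sale 3 (132) [LIFO — newest first]: 107 @ $19.45 + 25 @ $18.20 = $2,536.15
Total COGS = $4,858.05 + $1,728.65 + $2,536.15 = $9,122.85
Ending inventory: 80 @ $18.20 = $1,456.00
Check: goods available $10,578.85 = COGS $9,122.85 + ending $1,456.00

COGS = $9,122.85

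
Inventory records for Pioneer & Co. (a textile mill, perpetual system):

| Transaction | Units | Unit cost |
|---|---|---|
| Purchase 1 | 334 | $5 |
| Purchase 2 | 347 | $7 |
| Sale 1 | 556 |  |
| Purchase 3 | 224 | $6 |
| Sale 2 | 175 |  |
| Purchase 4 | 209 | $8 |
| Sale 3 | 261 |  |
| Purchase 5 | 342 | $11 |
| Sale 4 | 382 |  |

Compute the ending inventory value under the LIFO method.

Ending inventory = $410

Sale 1 (556) [LIFO — newest first]: 347 @ $7 + 209 @ $5 = $3,474
Sale 2 (175) [LIFO — newest first]: 175 @ $6 = $1,050
Sale 3 (261) [LIFO — newest first]: 209 @ $8 + 49 @ $6 + 3 @ $5 = $1,981
Sale 4 (382) [LIFO — newest first]: 342 @ $11 + 40 @ $5 = $3,962
Total COGS = $3,474 + $1,050 + $1,981 + $3,962 = $10,467
Ending inventory: 82 @ $5 = $410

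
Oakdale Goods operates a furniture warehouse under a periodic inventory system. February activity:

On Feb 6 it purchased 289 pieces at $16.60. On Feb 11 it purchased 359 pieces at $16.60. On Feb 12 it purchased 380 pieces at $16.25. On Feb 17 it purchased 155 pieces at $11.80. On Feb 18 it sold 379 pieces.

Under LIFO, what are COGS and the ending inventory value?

Feb 18, 379 sold [LIFO — newest first]: 155 @ $11.80 + 224 @ $16.25 = $5,469.00
Ending inventory: 289 @ $16.60 + 359 @ $16.60 + 156 @ $16.25 = $13,291.80
Check: goods available $18,760.80 = COGS $5,469.00 + ending $13,291.80

COGS = $5,469.00; ending inventory = $13,291.80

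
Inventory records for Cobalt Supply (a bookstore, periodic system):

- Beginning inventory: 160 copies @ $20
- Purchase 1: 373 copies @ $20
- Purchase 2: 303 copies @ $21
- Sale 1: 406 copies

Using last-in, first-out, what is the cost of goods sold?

Sale 1 (406) [LIFO — newest first]: 303 @ $21 + 103 @ $20 = $8,423
Ending inventory: 160 @ $20 + 270 @ $20 = $8,600
Check: goods available $17,023 = COGS $8,423 + ending $8,600

COGS = $8,423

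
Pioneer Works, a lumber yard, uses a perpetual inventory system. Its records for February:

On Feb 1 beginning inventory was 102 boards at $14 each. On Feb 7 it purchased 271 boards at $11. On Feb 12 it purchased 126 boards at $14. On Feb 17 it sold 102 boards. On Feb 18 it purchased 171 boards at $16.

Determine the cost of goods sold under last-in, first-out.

Feb 17, 102 sold [LIFO — newest first]: 102 @ $14 = $1,428
Ending inventory: 102 @ $14 + 271 @ $11 + 24 @ $14 + 171 @ $16 = $7,481

COGS = $1,428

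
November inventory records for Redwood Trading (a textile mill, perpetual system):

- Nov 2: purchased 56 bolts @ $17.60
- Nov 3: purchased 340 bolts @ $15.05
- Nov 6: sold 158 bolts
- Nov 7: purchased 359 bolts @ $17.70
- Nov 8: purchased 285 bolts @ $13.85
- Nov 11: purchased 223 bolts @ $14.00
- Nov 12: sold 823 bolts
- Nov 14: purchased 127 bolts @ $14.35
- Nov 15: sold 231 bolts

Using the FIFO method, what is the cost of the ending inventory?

Ending inventory = $2,536.45

Nov 6, 158 sold [FIFO — oldest first]: 56 @ $17.60 + 102 @ $15.05 = $2,520.70
Nov 12, 823 sold [FIFO — oldest first]: 238 @ $15.05 + 359 @ $17.70 + 226 @ $13.85 = $13,066.30
Nov 15, 231 sold [FIFO — oldest first]: 59 @ $13.85 + 172 @ $14.00 = $3,225.15
Total COGS = $2,520.70 + $13,066.30 + $3,225.15 = $18,812.15
Ending inventory: 51 @ $14.00 + 127 @ $14.35 = $2,536.45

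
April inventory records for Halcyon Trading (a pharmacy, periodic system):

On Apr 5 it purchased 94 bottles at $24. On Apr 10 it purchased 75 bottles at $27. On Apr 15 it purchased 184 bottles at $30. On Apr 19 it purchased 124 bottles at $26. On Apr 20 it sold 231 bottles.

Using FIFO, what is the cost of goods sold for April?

COGS = $6,141

Apr 20, 231 sold [FIFO — oldest first]: 94 @ $24 + 75 @ $27 + 62 @ $30 = $6,141
Ending inventory: 122 @ $30 + 124 @ $26 = $6,884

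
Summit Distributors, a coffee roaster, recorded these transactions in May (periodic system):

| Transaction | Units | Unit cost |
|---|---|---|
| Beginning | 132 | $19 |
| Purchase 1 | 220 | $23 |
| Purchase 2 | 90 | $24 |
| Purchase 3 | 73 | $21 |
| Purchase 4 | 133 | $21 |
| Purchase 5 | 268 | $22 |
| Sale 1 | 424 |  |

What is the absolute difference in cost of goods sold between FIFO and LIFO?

$124

FIFO COGS: 132 @ $19 + 220 @ $23 + 72 @ $24 = $9,296
LIFO COGS: 268 @ $22 + 133 @ $21 + 23 @ $21 = $9,172
Difference = |$9,296 − $9,172| = $124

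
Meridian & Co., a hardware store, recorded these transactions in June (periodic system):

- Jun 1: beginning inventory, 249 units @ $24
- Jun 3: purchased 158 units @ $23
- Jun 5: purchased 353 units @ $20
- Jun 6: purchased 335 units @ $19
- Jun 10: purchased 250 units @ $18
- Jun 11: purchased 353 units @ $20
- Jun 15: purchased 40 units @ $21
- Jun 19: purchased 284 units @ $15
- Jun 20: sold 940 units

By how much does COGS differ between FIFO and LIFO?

$3,183

FIFO COGS: 249 @ $24 + 158 @ $23 + 353 @ $20 + 180 @ $19 = $20,090
LIFO COGS: 284 @ $15 + 40 @ $21 + 353 @ $20 + 250 @ $18 + 13 @ $19 = $16,907
Difference = |$20,090 − $16,907| = $3,183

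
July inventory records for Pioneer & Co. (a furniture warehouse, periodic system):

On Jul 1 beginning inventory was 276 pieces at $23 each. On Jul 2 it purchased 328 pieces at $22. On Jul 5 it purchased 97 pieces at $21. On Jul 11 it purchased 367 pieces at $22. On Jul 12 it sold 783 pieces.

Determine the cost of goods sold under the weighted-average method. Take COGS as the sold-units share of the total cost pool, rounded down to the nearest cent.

Jul 12, sell 783: 783/1068 × $23,675.00 → $17,357.23
Ending inventory (cost pool remaining) = $6,317.77

COGS = $17,357.23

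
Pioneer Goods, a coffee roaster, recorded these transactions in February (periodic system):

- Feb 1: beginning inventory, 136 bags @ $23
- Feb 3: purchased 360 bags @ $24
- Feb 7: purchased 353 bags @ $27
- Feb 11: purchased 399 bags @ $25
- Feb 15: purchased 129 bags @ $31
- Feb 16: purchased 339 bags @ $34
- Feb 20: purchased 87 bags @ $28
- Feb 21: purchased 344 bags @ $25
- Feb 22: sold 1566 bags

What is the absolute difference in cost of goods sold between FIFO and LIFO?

$2,073

FIFO COGS: 136 @ $23 + 360 @ $24 + 353 @ $27 + 399 @ $25 + 129 @ $31 + 189 @ $34 = $41,699
LIFO COGS: 344 @ $25 + 87 @ $28 + 339 @ $34 + 129 @ $31 + 399 @ $25 + 268 @ $27 = $43,772
Difference = |$41,699 − $43,772| = $2,073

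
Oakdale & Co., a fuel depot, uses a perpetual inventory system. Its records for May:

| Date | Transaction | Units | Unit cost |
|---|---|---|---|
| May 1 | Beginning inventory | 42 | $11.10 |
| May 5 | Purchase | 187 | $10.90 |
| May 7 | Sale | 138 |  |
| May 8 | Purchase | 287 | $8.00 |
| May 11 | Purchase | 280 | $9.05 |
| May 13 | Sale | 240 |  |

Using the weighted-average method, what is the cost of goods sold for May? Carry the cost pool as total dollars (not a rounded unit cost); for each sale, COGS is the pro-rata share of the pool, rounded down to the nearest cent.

After May 1: 42 on hand, pool $466.20 (≈ $11.1000 each)
After May 5: 229 on hand, pool $2,504.50 (≈ $10.9367 each)
May 7, sell 138: 138/229 × $2,504.50 → $1,509.26
After May 8: 378 on hand, pool $3,291.24 (≈ $8.7070 each)
After May 11: 658 on hand, pool $5,825.24 (≈ $8.8529 each)
May 13, sell 240: 240/658 × $5,825.24 → $2,124.70
Total COGS = $1,509.26 + $2,124.70 = $3,633.96
Ending inventory (cost pool remaining) = $3,700.54

COGS = $3,633.96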